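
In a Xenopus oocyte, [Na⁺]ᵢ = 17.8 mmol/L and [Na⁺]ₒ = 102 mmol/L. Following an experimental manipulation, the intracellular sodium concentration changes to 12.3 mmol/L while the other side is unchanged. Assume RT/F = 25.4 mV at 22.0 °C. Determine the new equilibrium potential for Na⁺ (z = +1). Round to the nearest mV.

54 mV

After the shift: [Na⁺]_out = 102, [Na⁺]_in = 12.3 mmol/L.
E_new = (25.4/1)·ln(102/12.3) = 25.40 · (2.1154) = 53.73 mV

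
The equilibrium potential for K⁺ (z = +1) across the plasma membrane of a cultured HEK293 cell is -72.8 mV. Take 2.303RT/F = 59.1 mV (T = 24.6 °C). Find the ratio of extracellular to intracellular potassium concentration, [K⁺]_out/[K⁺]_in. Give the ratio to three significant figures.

log₁₀([out]/[in]) = E·z/(59.1) = -72.8 × 1 / 59.1 = -1.2318
[out]/[in] = 10^(-1.2318) = 0.05864

0.0586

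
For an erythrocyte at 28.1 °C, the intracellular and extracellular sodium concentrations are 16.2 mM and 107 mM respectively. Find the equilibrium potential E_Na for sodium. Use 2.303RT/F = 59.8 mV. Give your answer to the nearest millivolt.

49 mV

E = (59.8/z) · log₁₀([Na⁺]_out/[Na⁺]_in) with z = +1.
= (59.8/1) · log₁₀(107/16.2) = 59.80 · log₁₀(6.605)
= 59.80 · (0.8199) = 49.03 mV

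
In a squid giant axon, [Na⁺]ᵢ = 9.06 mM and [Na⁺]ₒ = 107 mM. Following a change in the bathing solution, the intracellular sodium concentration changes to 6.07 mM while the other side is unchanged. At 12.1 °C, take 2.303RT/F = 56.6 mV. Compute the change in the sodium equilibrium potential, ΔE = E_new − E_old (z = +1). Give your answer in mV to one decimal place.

E_old = (56.6/1)·log₁₀(107/9.06) = 60.69 mV
E_new = (56.6/1)·log₁₀(107/6.07) = 70.53 mV
ΔE = 70.53 − (60.69) = 9.84 mV

9.8 mV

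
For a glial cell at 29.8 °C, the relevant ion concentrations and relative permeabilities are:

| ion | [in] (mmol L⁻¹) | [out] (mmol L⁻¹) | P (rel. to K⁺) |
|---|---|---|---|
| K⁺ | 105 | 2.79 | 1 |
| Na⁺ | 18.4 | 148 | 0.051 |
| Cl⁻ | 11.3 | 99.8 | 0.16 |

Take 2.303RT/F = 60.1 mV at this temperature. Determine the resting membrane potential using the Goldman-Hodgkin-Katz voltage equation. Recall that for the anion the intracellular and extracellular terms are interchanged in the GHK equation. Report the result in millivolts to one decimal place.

-60.2 mV

Vm = 60.1 · log₁₀[(Σ P·[cation]ₒ + Σ P·[anion]ᵢ) / (Σ P·[cation]ᵢ + Σ P·[anion]ₒ)]
Numerator = 1×2.79 + 0.051×148 + 0.16×11.3 = 12.15
Denominator = 1×105 + 0.051×18.4 + 0.16×99.8 = 121.9
Vm = 60.1 · log₁₀(0.099634) = 60.1 × (-1.0016) = -60.20 mV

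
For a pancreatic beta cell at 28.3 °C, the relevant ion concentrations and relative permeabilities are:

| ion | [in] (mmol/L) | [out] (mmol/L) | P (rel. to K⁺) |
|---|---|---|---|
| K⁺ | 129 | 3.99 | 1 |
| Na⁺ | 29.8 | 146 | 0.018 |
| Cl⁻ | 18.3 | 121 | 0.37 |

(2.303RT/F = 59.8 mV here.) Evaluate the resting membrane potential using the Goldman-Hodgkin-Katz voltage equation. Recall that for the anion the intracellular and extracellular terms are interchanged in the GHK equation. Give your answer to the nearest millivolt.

Vm = 59.8 · log₁₀[(Σ P·[cation]ₒ + Σ P·[anion]ᵢ) / (Σ P·[cation]ᵢ + Σ P·[anion]ₒ)]
Numerator = 1×3.99 + 0.018×146 + 0.37×18.3 = 13.39
Denominator = 1×129 + 0.018×29.8 + 0.37×121 = 174.3
Vm = 59.8 · log₁₀(0.076813) = 59.8 × (-1.1146) = -66.65 mV

-67 mV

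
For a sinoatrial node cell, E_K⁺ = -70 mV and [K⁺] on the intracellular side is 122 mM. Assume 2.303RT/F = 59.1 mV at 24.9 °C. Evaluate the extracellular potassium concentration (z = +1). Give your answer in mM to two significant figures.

8.0 mM

Nernst: E = (59.1/1) · log₁₀([out]/[in]), so log₁₀([out]/[in]) = -70.0 × 1 / 59.1 = -1.1844.
[out]/[in] = 10^(-1.1844) = 0.0654.
[out] = 0.0654 × 122 = 7.979 mM.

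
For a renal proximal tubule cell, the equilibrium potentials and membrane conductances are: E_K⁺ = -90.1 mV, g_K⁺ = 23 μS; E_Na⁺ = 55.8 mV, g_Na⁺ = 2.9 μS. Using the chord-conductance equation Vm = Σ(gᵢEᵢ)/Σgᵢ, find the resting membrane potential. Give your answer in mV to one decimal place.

Σ gᵢEᵢ = 23·(-90.1) + 2.9·(55.8) = -1910.48
Σ gᵢ = 23 + 2.9 = 25.9
Vm = -1910.48 / 25.9 = -73.76 mV

-73.8 mV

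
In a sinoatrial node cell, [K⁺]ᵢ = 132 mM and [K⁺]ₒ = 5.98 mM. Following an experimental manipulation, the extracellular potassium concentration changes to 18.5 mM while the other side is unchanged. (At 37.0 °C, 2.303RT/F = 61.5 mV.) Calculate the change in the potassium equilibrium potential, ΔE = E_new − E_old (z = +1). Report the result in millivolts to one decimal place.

E_old = (61.5/1)·log₁₀(5.98/132) = -82.65 mV
E_new = (61.5/1)·log₁₀(18.5/132) = -52.48 mV
ΔE = -52.48 − (-82.65) = 30.16 mV

30.2 mV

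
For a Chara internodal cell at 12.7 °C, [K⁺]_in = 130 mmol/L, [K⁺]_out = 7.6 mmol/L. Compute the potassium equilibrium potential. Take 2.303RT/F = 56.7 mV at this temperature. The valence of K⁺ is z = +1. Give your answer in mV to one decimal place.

E = (56.7/z) · log₁₀([K⁺]_out/[K⁺]_in) with z = +1.
= (56.7/1) · log₁₀(7.6/130) = 56.70 · log₁₀(0.05846)
= 56.70 · (-1.2331) = -69.92 mV

-69.9 mV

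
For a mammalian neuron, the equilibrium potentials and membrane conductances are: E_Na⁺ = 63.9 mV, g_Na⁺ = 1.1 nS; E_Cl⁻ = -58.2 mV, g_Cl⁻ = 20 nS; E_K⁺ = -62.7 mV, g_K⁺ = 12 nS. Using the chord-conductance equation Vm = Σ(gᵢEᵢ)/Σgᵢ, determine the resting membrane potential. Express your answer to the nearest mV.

Σ gᵢEᵢ = 1.1·(63.9) + 20·(-58.2) + 12·(-62.7) = -1846.11
Σ gᵢ = 1.1 + 20 + 12 = 33.1
Vm = -1846.11 / 33.1 = -55.77 mV

-56 mV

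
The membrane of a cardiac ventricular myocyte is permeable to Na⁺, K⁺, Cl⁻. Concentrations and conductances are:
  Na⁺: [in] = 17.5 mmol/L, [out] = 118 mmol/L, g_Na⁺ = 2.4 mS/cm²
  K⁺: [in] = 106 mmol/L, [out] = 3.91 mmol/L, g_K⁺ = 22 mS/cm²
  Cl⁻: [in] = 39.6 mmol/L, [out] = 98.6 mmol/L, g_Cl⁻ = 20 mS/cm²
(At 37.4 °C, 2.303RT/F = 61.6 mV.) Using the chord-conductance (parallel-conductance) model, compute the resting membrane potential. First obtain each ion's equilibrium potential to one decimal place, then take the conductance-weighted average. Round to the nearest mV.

-52 mV

E_Na⁺ = (61.6/1)·log₁₀(118/17.5) = 51.1 mV
E_K⁺ = (61.6/1)·log₁₀(3.91/106) = -88.3 mV
E_Cl⁻ = (61.6/-1)·log₁₀(98.6/39.6) = -24.4 mV
Vm = (Σ gᵢEᵢ)/(Σ gᵢ) = (2.4·51.1 + 22·-88.3 + 20·-24.4) / (2.4 + 22 + 20)
= -2307.96 / 44.4 = -51.98 mV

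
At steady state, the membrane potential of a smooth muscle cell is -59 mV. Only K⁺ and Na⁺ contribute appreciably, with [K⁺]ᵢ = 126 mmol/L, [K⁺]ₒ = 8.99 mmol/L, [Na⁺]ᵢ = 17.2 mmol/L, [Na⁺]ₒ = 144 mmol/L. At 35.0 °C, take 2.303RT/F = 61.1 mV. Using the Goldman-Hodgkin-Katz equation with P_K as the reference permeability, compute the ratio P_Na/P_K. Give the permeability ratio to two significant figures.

Let α = P_Na/P_K. GHK: Vm = 61.1·log₁₀[(Kₒ + α·Naₒ)/(Kᵢ + α·Naᵢ)].
10^(Vm/61.1) = 10^(-59.0/61.1) = 0.10824
So 0.10824·(Kᵢ + α·Naᵢ) = Kₒ + α·Naₒ → α = (0.10824·126.0 − 8.99) / (144.0 − 0.10824·17.2)
α = (13.64 − 8.99) / (144.0 − 1.862) = 4.648/142.1 = 0.0327

0.033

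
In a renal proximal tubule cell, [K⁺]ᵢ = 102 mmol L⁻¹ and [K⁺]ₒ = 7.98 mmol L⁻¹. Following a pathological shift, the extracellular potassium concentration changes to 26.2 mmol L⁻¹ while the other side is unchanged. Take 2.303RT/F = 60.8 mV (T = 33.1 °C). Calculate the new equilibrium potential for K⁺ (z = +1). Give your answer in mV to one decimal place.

-35.9 mV

After the shift: [K⁺]_out = 26.2, [K⁺]_in = 102 mmol L⁻¹.
E_new = (60.8/1)·log₁₀(26.2/102) = 60.80 · (-0.5903) = -35.89 mV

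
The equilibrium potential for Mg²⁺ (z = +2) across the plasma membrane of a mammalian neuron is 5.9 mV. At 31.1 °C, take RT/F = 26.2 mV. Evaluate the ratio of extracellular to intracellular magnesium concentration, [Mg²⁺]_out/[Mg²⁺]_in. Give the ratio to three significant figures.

ln([out]/[in]) = E·z/(26.2) = 5.9 × 2 / 26.2 = 0.4504
[out]/[in] = e^(0.4504) = 1.569

1.57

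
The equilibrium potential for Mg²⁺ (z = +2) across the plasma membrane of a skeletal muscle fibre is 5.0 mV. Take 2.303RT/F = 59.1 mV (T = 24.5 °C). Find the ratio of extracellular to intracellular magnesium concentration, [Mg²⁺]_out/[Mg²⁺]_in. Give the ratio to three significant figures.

1.48

log₁₀([out]/[in]) = E·z/(59.1) = 5.0 × 2 / 59.1 = 0.1692
[out]/[in] = 10^(0.1692) = 1.476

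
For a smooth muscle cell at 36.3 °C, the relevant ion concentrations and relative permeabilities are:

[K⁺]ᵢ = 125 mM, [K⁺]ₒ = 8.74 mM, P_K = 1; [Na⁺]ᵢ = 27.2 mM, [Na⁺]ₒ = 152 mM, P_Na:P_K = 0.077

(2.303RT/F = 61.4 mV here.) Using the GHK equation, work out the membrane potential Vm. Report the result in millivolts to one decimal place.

Vm = 61.4 · log₁₀[(Σ P·[cation]ₒ + Σ P·[anion]ᵢ) / (Σ P·[cation]ᵢ + Σ P·[anion]ₒ)]
Numerator = 1×8.74 + 0.077×152 = 20.44
Denominator = 1×125 + 0.077×27.2 = 127.1
Vm = 61.4 · log₁₀(0.16086) = 61.4 × (-0.7936) = -48.72 mV

-48.7 mV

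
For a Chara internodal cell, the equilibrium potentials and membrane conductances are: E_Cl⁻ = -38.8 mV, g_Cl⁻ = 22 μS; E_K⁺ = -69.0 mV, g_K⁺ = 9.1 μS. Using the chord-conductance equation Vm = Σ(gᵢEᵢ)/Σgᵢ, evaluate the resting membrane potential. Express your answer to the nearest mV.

-48 mV

Σ gᵢEᵢ = 22·(-38.8) + 9.1·(-69.0) = -1481.50
Σ gᵢ = 22 + 9.1 = 31.1
Vm = -1481.50 / 31.1 = -47.64 mV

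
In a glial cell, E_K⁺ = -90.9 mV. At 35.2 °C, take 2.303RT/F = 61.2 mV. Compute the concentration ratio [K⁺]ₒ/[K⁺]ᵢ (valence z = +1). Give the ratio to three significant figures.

log₁₀([out]/[in]) = E·z/(61.2) = -90.9 × 1 / 61.2 = -1.4853
[out]/[in] = 10^(-1.4853) = 0.03271

0.0327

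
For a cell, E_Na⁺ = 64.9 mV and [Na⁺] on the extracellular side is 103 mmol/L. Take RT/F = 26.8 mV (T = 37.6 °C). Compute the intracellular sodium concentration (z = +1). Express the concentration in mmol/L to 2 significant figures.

9.1 mmol/L

Nernst: E = (26.8/1) · ln([out]/[in]), so ln([out]/[in]) = 64.9 × 1 / 26.8 = 2.4216.
[out]/[in] = e^(2.4216) = 11.26.
[in] = 103 / 11.26 = 9.144 mmol/L.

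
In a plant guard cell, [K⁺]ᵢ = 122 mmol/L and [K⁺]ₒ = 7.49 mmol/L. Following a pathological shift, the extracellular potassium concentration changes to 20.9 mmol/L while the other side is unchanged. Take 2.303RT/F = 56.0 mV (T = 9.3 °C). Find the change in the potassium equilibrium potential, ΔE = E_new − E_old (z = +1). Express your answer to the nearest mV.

E_old = (56.0/1)·log₁₀(7.49/122) = -67.87 mV
E_new = (56.0/1)·log₁₀(20.9/122) = -42.91 mV
ΔE = -42.91 − (-67.87) = 24.96 mV

25 mV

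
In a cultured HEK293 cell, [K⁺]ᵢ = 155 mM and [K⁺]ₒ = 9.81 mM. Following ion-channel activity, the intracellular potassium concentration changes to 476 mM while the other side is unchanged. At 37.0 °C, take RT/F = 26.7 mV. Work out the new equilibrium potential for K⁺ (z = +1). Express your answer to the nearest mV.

-104 mV

After the shift: [K⁺]_out = 9.81, [K⁺]_in = 476 mM.
E_new = (26.7/1)·ln(9.81/476) = 26.70 · (-3.8820) = -103.65 mV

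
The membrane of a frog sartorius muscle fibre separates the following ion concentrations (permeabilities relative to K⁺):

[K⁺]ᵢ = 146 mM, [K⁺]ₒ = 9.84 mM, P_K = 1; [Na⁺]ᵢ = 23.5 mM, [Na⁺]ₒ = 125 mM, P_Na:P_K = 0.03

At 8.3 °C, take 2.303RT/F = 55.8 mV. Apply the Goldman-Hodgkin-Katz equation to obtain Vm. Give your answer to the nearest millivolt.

-58 mV

Vm = 55.8 · log₁₀[(Σ P·[cation]ₒ + Σ P·[anion]ᵢ) / (Σ P·[cation]ᵢ + Σ P·[anion]ₒ)]
Numerator = 1×9.84 + 0.03×125 = 13.59
Denominator = 1×146 + 0.03×23.5 = 146.7
Vm = 55.8 · log₁₀(0.092635) = 55.8 × (-1.0332) = -57.65 mV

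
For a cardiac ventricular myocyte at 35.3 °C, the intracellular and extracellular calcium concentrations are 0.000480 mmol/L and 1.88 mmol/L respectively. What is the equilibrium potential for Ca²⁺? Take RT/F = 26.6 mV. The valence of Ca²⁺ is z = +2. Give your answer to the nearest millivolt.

E = (26.6/z) · ln([Ca²⁺]_out/[Ca²⁺]_in) with z = +2.
= (26.6/2) · ln(1.88/0.000480) = 13.30 · ln(3917)
= 13.30 · (8.2730) = 110.03 mV

110 mV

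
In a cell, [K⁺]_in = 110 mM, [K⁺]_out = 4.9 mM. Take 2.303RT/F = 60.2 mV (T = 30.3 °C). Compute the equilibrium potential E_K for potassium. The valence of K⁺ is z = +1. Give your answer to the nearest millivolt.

-81 mV

E = (60.2/z) · log₁₀([K⁺]_out/[K⁺]_in) with z = +1.
= (60.2/1) · log₁₀(4.9/110) = 60.20 · log₁₀(0.04455)
= 60.20 · (-1.3512) = -81.34 mV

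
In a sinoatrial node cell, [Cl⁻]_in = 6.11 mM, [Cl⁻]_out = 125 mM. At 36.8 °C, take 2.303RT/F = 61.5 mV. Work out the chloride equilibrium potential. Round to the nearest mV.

E = (61.5/z) · log₁₀([Cl⁻]_out/[Cl⁻]_in) with z = -1.
For an anion, dividing by z = -1 reverses the sign.
= (61.5/-1) · log₁₀(125/6.11) = -61.50 · log₁₀(20.46)
= -61.50 · (1.3109) = -80.62 mV

-81 mV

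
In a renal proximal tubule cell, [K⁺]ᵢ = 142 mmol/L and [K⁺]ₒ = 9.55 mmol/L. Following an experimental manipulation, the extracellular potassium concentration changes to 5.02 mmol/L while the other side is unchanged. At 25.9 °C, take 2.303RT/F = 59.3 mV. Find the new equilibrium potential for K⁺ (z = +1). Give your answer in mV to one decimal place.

After the shift: [K⁺]_out = 5.02, [K⁺]_in = 142 mmol/L.
E_new = (59.3/1)·log₁₀(5.02/142) = 59.30 · (-1.4516) = -86.08 mV

-86.1 mV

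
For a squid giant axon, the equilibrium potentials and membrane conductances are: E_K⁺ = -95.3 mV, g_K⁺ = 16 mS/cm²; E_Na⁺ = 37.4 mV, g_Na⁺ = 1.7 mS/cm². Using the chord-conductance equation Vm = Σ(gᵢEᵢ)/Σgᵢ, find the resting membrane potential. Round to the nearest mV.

Σ gᵢEᵢ = 16·(-95.3) + 1.7·(37.4) = -1461.22
Σ gᵢ = 16 + 1.7 = 17.7
Vm = -1461.22 / 17.7 = -82.55 mV

-83 mV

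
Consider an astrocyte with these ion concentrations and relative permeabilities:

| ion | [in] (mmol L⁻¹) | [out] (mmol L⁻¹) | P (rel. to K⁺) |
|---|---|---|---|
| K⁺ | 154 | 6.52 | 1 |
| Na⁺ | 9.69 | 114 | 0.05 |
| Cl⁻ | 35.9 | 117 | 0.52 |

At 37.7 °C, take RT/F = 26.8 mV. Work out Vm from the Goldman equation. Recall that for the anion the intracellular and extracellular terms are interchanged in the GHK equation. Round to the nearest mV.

Vm = 26.8 · ln[(Σ P·[cation]ₒ + Σ P·[anion]ᵢ) / (Σ P·[cation]ᵢ + Σ P·[anion]ₒ)]
Numerator = 1×6.52 + 0.05×114 + 0.52×35.9 = 30.89
Denominator = 1×154 + 0.05×9.69 + 0.52×117 = 215.3
Vm = 26.8 · ln(0.14345) = 26.8 × (-1.9418) = -52.04 mV

-52 mV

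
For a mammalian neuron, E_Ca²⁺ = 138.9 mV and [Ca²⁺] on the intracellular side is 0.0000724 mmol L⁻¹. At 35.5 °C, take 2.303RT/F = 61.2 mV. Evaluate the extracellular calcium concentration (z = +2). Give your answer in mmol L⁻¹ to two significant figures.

2.5 mmol L⁻¹

Nernst: E = (61.2/2) · log₁₀([out]/[in]), so log₁₀([out]/[in]) = 138.9 × 2 / 61.2 = 4.5392.
[out]/[in] = 10^(4.5392) = 3.461e+04.
[out] = 3.461e+04 × 0.0000724 = 2.506 mmol L⁻¹.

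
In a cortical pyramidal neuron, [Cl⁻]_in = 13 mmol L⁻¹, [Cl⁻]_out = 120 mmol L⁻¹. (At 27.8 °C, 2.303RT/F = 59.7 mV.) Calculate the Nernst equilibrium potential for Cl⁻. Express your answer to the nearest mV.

E = (59.7/z) · log₁₀([Cl⁻]_out/[Cl⁻]_in) with z = -1.
For an anion, dividing by z = -1 reverses the sign.
= (59.7/-1) · log₁₀(120/13) = -59.70 · log₁₀(9.231)
= -59.70 · (0.9652) = -57.62 mV

-58 mV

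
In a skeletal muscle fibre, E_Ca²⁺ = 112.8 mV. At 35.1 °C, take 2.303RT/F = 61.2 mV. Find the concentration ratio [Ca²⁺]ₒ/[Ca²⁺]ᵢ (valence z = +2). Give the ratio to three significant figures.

log₁₀([out]/[in]) = E·z/(61.2) = 112.8 × 2 / 61.2 = 3.6863
[out]/[in] = 10^(3.6863) = 4856

4860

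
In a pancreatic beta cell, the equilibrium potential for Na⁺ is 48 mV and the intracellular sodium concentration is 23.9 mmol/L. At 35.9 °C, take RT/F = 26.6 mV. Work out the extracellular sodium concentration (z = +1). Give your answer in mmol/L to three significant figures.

145 mmol/L

Nernst: E = (26.6/1) · ln([out]/[in]), so ln([out]/[in]) = 48.0 × 1 / 26.6 = 1.8045.
[out]/[in] = e^(1.8045) = 6.077.
[out] = 6.077 × 23.9 = 145.2 mmol/L.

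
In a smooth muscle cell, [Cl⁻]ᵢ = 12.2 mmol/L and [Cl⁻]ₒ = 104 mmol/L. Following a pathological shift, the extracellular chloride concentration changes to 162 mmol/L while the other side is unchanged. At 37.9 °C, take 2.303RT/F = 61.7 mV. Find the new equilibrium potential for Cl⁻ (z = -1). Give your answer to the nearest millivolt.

-69 mV

After the shift: [Cl⁻]_out = 162, [Cl⁻]_in = 12.2 mmol/L.
E_new = (61.7/-1)·log₁₀(162/12.2) = -61.70 · (1.1232) = -69.30 mV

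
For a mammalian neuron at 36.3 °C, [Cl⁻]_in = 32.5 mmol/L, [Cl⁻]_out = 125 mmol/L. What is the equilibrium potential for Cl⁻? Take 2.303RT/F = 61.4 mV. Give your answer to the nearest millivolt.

-36 mV

E = (61.4/z) · log₁₀([Cl⁻]_out/[Cl⁻]_in) with z = -1.
For an anion, dividing by z = -1 reverses the sign.
= (61.4/-1) · log₁₀(125/32.5) = -61.40 · log₁₀(3.846)
= -61.40 · (0.5850) = -35.92 mV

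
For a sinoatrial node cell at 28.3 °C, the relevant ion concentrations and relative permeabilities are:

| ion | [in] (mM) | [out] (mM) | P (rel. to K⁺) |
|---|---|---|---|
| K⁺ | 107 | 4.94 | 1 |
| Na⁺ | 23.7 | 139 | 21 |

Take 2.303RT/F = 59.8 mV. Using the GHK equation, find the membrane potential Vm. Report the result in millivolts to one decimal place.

40.9 mV

Vm = 59.8 · log₁₀[(Σ P·[cation]ₒ + Σ P·[anion]ᵢ) / (Σ P·[cation]ᵢ + Σ P·[anion]ₒ)]
Numerator = 1×4.94 + 21×139 = 2924
Denominator = 1×107 + 21×23.7 = 604.7
Vm = 59.8 · log₁₀(4.8354) = 59.8 × (0.6844) = 40.93 mV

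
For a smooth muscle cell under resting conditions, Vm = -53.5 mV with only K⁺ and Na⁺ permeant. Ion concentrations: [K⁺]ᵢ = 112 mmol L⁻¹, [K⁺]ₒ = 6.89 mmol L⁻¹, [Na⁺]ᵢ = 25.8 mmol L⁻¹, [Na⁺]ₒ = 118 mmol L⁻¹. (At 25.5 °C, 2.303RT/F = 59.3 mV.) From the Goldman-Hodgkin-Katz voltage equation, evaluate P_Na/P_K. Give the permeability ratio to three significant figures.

Let α = P_Na/P_K. GHK: Vm = 59.3·log₁₀[(Kₒ + α·Naₒ)/(Kᵢ + α·Naᵢ)].
10^(Vm/59.3) = 10^(-53.5/59.3) = 0.12526
So 0.12526·(Kᵢ + α·Naᵢ) = Kₒ + α·Naₒ → α = (0.12526·112.0 − 6.89) / (118.0 − 0.12526·25.8)
α = (14.03 − 6.89) / (118.0 − 3.232) = 7.139/114.8 = 0.0622

0.0622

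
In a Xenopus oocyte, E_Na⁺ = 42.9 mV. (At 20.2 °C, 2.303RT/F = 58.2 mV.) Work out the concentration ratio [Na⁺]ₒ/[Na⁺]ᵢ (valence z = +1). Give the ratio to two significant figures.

log₁₀([out]/[in]) = E·z/(58.2) = 42.9 × 1 / 58.2 = 0.7371
[out]/[in] = 10^(0.7371) = 5.459

5.5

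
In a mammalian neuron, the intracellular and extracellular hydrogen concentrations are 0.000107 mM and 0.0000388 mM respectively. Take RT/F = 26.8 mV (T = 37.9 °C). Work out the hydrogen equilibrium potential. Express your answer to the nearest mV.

E = (26.8/z) · ln([H⁺]_out/[H⁺]_in) with z = +1.
= (26.8/1) · ln(0.0000388/0.000107) = 26.80 · ln(0.3626)
= 26.80 · (-1.0144) = -27.19 mV

-27 mV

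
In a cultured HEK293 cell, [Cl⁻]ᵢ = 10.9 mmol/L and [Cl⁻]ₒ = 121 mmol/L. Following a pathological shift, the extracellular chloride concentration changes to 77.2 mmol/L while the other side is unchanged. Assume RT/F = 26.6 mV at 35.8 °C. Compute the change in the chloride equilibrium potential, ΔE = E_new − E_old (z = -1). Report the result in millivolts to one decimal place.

E_old = (26.6/-1)·ln(121/10.9) = -64.03 mV
E_new = (26.6/-1)·ln(77.2/10.9) = -52.07 mV
ΔE = -52.07 − (-64.03) = 11.95 mV

12.0 mV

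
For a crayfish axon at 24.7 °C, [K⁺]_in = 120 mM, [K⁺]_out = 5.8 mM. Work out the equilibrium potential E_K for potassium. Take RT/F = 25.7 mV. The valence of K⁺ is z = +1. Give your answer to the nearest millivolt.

-78 mV

E = (25.7/z) · ln([K⁺]_out/[K⁺]_in) with z = +1.
= (25.7/1) · ln(5.8/120) = 25.70 · ln(0.04833)
= 25.70 · (-3.0296) = -77.86 mV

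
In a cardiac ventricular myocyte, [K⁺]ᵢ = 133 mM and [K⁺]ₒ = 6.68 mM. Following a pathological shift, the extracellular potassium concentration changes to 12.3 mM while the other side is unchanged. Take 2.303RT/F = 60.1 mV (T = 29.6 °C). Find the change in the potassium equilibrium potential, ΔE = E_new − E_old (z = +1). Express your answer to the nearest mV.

E_old = (60.1/1)·log₁₀(6.68/133) = -78.07 mV
E_new = (60.1/1)·log₁₀(12.3/133) = -62.14 mV
ΔE = -62.14 − (-78.07) = 15.93 mV

16 mV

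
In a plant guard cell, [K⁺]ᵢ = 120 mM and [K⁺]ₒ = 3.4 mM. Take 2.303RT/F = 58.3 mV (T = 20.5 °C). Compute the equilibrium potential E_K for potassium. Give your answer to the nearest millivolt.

-90 mV

E = (58.3/z) · log₁₀([K⁺]_out/[K⁺]_in) with z = +1.
= (58.3/1) · log₁₀(3.4/120) = 58.30 · log₁₀(0.02833)
= 58.30 · (-1.5477) = -90.23 mV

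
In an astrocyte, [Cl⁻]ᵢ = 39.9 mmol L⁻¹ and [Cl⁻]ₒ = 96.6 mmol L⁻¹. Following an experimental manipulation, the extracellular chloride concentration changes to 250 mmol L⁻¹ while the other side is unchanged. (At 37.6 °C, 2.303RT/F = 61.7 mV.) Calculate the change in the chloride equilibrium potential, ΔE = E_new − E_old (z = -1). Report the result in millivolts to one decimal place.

-25.5 mV

E_old = (61.7/-1)·log₁₀(96.6/39.9) = -23.69 mV
E_new = (61.7/-1)·log₁₀(250/39.9) = -49.17 mV
ΔE = -49.17 − (-23.69) = -25.48 mV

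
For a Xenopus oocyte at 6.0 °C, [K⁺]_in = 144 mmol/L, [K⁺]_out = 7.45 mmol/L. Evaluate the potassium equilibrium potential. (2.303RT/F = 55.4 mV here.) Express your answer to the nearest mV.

E = (55.4/z) · log₁₀([K⁺]_out/[K⁺]_in) with z = +1.
= (55.4/1) · log₁₀(7.45/144) = 55.40 · log₁₀(0.05174)
= 55.40 · (-1.2862) = -71.26 mV

-71 mV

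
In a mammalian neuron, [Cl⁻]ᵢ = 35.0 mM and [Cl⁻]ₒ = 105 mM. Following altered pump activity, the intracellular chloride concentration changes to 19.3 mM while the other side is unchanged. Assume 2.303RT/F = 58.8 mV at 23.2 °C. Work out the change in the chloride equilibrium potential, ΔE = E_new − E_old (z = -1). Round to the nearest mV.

-15 mV

E_old = (58.8/-1)·log₁₀(105/35.0) = -28.05 mV
E_new = (58.8/-1)·log₁₀(105/19.3) = -43.26 mV
ΔE = -43.26 − (-28.05) = -15.20 mV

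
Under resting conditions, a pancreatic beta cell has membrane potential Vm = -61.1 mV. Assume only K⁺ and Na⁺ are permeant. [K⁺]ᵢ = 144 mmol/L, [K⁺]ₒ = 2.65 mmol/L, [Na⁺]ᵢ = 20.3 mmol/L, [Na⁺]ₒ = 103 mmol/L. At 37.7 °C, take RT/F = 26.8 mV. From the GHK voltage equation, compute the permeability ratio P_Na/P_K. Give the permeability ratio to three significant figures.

0.120

Let α = P_Na/P_K. GHK: Vm = 26.8·ln[(Kₒ + α·Naₒ)/(Kᵢ + α·Naᵢ)].
e^(Vm/26.8) = e^(-61.1/26.8) = 0.1023
So 0.1023·(Kᵢ + α·Naᵢ) = Kₒ + α·Naₒ → α = (0.1023·144.0 − 2.65) / (103.0 − 0.1023·20.3)
α = (14.73 − 2.65) / (103.0 − 2.077) = 12.08/100.9 = 0.1197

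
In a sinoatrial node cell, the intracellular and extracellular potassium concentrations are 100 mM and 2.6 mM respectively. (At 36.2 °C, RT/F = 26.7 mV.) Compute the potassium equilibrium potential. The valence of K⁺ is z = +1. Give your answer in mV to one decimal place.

-97.4 mV

E = (26.7/z) · ln([K⁺]_out/[K⁺]_in) with z = +1.
= (26.7/1) · ln(2.6/100) = 26.70 · ln(0.026)
= 26.70 · (-3.6497) = -97.45 mV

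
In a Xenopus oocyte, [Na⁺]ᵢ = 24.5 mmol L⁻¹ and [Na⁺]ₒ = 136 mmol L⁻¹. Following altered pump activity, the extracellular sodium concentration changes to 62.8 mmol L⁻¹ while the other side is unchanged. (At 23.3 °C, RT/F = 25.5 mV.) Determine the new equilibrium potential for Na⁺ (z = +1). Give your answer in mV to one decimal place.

24.0 mV

After the shift: [Na⁺]_out = 62.8, [Na⁺]_in = 24.5 mmol L⁻¹.
E_new = (25.5/1)·ln(62.8/24.5) = 25.50 · (0.9413) = 24.00 mV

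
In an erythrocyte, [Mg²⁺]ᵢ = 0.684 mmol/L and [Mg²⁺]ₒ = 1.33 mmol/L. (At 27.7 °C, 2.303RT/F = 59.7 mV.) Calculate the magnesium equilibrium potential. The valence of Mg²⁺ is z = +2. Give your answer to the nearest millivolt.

9 mV

E = (59.7/z) · log₁₀([Mg²⁺]_out/[Mg²⁺]_in) with z = +2.
= (59.7/2) · log₁₀(1.33/0.684) = 29.85 · log₁₀(1.944)
= 29.85 · (0.2888) = 8.62 mV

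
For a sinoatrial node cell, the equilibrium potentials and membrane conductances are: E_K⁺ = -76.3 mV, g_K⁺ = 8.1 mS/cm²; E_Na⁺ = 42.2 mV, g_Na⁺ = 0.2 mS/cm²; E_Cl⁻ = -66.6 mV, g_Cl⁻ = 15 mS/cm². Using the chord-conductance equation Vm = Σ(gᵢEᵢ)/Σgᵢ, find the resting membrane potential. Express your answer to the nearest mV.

Σ gᵢEᵢ = 8.1·(-76.3) + 0.2·(42.2) + 15·(-66.6) = -1608.59
Σ gᵢ = 8.1 + 0.2 + 15 = 23.3
Vm = -1608.59 / 23.3 = -69.04 mV

-69 mV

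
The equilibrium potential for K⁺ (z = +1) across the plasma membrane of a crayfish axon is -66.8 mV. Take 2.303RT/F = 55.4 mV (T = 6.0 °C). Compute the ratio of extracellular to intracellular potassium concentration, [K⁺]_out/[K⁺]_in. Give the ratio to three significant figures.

log₁₀([out]/[in]) = E·z/(55.4) = -66.8 × 1 / 55.4 = -1.2058
[out]/[in] = 10^(-1.2058) = 0.06226

0.0623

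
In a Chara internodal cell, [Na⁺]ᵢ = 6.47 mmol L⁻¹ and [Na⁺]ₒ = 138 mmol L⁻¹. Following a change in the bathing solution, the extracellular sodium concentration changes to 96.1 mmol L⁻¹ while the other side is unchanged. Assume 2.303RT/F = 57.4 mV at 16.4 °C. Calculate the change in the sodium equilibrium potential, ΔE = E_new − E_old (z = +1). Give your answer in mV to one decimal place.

E_old = (57.4/1)·log₁₀(138/6.47) = 76.28 mV
E_new = (57.4/1)·log₁₀(96.1/6.47) = 67.26 mV
ΔE = 67.26 − (76.28) = -9.02 mV

-9.0 mV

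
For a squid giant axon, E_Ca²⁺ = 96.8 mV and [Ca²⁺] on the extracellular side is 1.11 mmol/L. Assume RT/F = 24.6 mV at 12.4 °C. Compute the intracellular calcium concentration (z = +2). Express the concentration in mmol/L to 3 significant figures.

0.000424 mmol/L

Nernst: E = (24.6/2) · ln([out]/[in]), so ln([out]/[in]) = 96.8 × 2 / 24.6 = 7.8699.
[out]/[in] = e^(7.8699) = 2617.
[in] = 1.11 / 2617 = 0.0004241 mmol/L.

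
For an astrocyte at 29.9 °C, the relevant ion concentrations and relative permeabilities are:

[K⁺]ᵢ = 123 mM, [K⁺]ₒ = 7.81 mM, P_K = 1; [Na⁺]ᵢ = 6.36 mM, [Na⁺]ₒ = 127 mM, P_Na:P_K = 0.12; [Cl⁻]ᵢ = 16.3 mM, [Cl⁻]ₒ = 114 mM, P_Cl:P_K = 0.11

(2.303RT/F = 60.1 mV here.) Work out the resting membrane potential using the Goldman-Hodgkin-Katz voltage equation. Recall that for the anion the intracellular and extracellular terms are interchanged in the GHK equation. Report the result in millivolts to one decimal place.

-44.4 mV

Vm = 60.1 · log₁₀[(Σ P·[cation]ₒ + Σ P·[anion]ᵢ) / (Σ P·[cation]ᵢ + Σ P·[anion]ₒ)]
Numerator = 1×7.81 + 0.12×127 + 0.11×16.3 = 24.84
Denominator = 1×123 + 0.12×6.36 + 0.11×114 = 136.3
Vm = 60.1 · log₁₀(0.18226) = 60.1 × (-0.7393) = -44.43 mV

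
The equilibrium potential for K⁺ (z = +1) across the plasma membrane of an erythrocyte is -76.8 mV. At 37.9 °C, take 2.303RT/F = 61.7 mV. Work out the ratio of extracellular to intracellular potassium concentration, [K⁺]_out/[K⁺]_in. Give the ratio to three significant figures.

0.0569

log₁₀([out]/[in]) = E·z/(61.7) = -76.8 × 1 / 61.7 = -1.2447
[out]/[in] = 10^(-1.2447) = 0.05692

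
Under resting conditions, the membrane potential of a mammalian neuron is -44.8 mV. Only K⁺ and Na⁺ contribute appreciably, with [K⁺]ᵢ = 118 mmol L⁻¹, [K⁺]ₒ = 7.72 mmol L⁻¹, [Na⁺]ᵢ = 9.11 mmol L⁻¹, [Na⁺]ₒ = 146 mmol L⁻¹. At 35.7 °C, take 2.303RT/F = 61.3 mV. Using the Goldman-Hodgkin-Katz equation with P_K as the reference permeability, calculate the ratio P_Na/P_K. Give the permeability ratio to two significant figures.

0.098

Let α = P_Na/P_K. GHK: Vm = 61.3·log₁₀[(Kₒ + α·Naₒ)/(Kᵢ + α·Naᵢ)].
10^(Vm/61.3) = 10^(-44.8/61.3) = 0.18585
So 0.18585·(Kᵢ + α·Naᵢ) = Kₒ + α·Naₒ → α = (0.18585·118.0 − 7.72) / (146.0 − 0.18585·9.11)
α = (21.93 − 7.72) / (146.0 − 1.693) = 14.21/144.3 = 0.09847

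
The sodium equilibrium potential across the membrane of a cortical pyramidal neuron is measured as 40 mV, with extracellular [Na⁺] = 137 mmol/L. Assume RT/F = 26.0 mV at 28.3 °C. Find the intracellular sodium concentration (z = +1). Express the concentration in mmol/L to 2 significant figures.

Nernst: E = (26.0/1) · ln([out]/[in]), so ln([out]/[in]) = 40.0 × 1 / 26.0 = 1.5385.
[out]/[in] = e^(1.5385) = 4.657.
[in] = 137 / 4.657 = 29.42 mmol/L.

29 mmol/L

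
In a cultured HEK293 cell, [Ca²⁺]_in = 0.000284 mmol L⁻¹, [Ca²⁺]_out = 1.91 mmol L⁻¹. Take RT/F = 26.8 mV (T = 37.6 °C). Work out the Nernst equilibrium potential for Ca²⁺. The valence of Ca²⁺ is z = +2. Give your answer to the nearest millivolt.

E = (26.8/z) · ln([Ca²⁺]_out/[Ca²⁺]_in) with z = +2.
= (26.8/2) · ln(1.91/0.000284) = 13.40 · ln(6725)
= 13.40 · (8.8136) = 118.10 mV

118 mV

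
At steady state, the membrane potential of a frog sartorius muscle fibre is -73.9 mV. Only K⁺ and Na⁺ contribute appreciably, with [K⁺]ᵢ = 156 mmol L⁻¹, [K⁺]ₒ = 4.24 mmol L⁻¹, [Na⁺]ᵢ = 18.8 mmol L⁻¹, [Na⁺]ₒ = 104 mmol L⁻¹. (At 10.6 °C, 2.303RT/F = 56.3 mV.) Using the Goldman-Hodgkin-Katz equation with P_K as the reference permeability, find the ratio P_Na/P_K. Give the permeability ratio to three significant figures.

0.0325

Let α = P_Na/P_K. GHK: Vm = 56.3·log₁₀[(Kₒ + α·Naₒ)/(Kᵢ + α·Naᵢ)].
10^(Vm/56.3) = 10^(-73.9/56.3) = 0.048684
So 0.048684·(Kᵢ + α·Naᵢ) = Kₒ + α·Naₒ → α = (0.048684·156.0 − 4.24) / (104.0 − 0.048684·18.8)
α = (7.595 − 4.24) / (104.0 − 0.9153) = 3.355/103.1 = 0.03254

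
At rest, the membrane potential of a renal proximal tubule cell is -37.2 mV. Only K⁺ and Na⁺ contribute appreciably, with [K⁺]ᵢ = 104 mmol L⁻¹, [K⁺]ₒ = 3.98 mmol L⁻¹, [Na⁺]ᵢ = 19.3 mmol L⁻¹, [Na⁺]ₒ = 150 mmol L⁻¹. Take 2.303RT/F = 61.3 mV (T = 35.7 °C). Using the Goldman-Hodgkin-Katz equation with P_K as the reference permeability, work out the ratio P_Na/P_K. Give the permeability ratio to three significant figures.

0.150

Let α = P_Na/P_K. GHK: Vm = 61.3·log₁₀[(Kₒ + α·Naₒ)/(Kᵢ + α·Naᵢ)].
10^(Vm/61.3) = 10^(-37.2/61.3) = 0.24726
So 0.24726·(Kᵢ + α·Naᵢ) = Kₒ + α·Naₒ → α = (0.24726·104.0 − 3.98) / (150.0 − 0.24726·19.3)
α = (25.71 − 3.98) / (150.0 − 4.772) = 21.73/145.2 = 0.1497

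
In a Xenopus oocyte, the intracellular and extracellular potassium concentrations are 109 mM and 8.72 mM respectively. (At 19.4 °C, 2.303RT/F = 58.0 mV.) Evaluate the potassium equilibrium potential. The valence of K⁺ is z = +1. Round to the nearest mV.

E = (58.0/z) · log₁₀([K⁺]_out/[K⁺]_in) with z = +1.
= (58.0/1) · log₁₀(8.72/109) = 58.00 · log₁₀(0.08)
= 58.00 · (-1.0969) = -63.62 mV

-64 mV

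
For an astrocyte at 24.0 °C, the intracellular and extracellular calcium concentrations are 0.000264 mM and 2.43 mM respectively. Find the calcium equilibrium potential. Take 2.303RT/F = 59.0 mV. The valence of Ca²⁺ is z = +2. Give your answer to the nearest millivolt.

117 mV

E = (59.0/z) · log₁₀([Ca²⁺]_out/[Ca²⁺]_in) with z = +2.
= (59.0/2) · log₁₀(2.43/0.000264) = 29.50 · log₁₀(9205)
= 29.50 · (3.9640) = 116.94 mV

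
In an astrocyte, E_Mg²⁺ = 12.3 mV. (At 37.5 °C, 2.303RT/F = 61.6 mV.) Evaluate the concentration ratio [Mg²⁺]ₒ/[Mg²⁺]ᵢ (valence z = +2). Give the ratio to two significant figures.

log₁₀([out]/[in]) = E·z/(61.6) = 12.3 × 2 / 61.6 = 0.3994
[out]/[in] = 10^(0.3994) = 2.508

2.5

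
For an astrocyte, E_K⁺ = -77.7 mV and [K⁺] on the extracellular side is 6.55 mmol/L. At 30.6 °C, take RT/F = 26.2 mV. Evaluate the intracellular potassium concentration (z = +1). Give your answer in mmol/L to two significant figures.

130 mmol/L

Nernst: E = (26.2/1) · ln([out]/[in]), so ln([out]/[in]) = -77.7 × 1 / 26.2 = -2.9656.
[out]/[in] = e^(-2.9656) = 0.05153.
[in] = 6.55 / 0.05153 = 127.1 mmol/L.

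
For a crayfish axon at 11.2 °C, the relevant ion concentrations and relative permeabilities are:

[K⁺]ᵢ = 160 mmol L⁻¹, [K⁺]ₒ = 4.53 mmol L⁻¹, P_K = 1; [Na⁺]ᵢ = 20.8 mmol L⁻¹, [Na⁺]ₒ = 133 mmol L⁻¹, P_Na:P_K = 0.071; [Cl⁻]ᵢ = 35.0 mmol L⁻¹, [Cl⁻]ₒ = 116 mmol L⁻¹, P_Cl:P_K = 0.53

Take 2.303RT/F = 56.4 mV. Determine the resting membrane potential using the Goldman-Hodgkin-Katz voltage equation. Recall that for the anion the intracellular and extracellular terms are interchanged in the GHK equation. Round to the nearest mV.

Vm = 56.4 · log₁₀[(Σ P·[cation]ₒ + Σ P·[anion]ᵢ) / (Σ P·[cation]ᵢ + Σ P·[anion]ₒ)]
Numerator = 1×4.53 + 0.071×133 + 0.53×35.0 = 32.52
Denominator = 1×160 + 0.071×20.8 + 0.53×116 = 223
Vm = 56.4 · log₁₀(0.14587) = 56.4 × (-0.8360) = -47.15 mV

-47 mV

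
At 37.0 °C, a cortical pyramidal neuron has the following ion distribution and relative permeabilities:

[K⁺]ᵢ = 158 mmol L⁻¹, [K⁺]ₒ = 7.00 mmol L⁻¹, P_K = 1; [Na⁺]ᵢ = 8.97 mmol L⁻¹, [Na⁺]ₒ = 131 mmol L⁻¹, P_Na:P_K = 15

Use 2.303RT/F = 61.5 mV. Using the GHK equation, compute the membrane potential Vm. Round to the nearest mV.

51 mV

Vm = 61.5 · log₁₀[(Σ P·[cation]ₒ + Σ P·[anion]ᵢ) / (Σ P·[cation]ᵢ + Σ P·[anion]ₒ)]
Numerator = 1×7.00 + 15×131 = 1972
Denominator = 1×158 + 15×8.97 = 292.6
Vm = 61.5 · log₁₀(6.7407) = 61.5 × (0.8287) = 50.97 mV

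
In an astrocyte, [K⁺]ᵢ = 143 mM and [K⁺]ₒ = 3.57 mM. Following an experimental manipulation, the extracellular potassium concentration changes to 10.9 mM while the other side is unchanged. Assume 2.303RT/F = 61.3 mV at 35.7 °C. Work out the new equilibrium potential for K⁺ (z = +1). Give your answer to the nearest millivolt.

After the shift: [K⁺]_out = 10.9, [K⁺]_in = 143 mM.
E_new = (61.3/1)·log₁₀(10.9/143) = 61.30 · (-1.1179) = -68.53 mV

-69 mV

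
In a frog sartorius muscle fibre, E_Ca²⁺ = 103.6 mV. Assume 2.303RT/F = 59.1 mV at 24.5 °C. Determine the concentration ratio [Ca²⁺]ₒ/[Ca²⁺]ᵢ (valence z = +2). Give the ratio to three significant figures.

3210

log₁₀([out]/[in]) = E·z/(59.1) = 103.6 × 2 / 59.1 = 3.5059
[out]/[in] = 10^(3.5059) = 3206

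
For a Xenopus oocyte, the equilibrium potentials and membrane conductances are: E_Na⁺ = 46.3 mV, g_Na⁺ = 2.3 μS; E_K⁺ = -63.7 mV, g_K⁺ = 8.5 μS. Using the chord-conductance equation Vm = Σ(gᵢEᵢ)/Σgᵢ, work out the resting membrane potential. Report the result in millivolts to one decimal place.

-40.3 mV

Σ gᵢEᵢ = 2.3·(46.3) + 8.5·(-63.7) = -434.96
Σ gᵢ = 2.3 + 8.5 = 10.8
Vm = -434.96 / 10.8 = -40.27 mV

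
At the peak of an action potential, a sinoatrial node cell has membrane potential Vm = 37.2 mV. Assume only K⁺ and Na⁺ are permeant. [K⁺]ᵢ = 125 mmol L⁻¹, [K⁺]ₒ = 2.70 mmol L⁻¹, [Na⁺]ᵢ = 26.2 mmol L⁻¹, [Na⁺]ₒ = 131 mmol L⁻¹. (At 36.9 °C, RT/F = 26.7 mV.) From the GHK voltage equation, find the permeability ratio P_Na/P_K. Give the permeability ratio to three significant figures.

Let α = P_Na/P_K. GHK: Vm = 26.7·ln[(Kₒ + α·Naₒ)/(Kᵢ + α·Naᵢ)].
e^(Vm/26.7) = e^(37.2/26.7) = 4.028
So 4.028·(Kᵢ + α·Naᵢ) = Kₒ + α·Naₒ → α = (4.028·125.0 − 2.7) / (131.0 − 4.028·26.2)
α = (503.5 − 2.7) / (131.0 − 105.5) = 500.8/25.47 = 19.66

19.7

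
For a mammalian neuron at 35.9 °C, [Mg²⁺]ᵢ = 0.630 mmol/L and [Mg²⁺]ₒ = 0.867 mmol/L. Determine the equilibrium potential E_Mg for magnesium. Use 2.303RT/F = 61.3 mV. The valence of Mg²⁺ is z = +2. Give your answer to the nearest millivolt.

E = (61.3/z) · log₁₀([Mg²⁺]_out/[Mg²⁺]_in) with z = +2.
= (61.3/2) · log₁₀(0.867/0.630) = 30.65 · log₁₀(1.376)
= 30.65 · (0.1387) = 4.25 mV

4 mV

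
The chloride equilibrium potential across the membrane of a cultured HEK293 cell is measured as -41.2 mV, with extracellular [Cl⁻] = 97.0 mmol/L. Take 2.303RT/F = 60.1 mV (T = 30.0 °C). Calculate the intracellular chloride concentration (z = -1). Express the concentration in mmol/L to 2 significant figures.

20 mmol/L

Nernst: E = (60.1/-1) · log₁₀([out]/[in]), so log₁₀([out]/[in]) = -41.2 × -1 / 60.1 = 0.6855.
[out]/[in] = 10^(0.6855) = 4.848.
[in] = 97.0 / 4.848 = 20.01 mmol/L.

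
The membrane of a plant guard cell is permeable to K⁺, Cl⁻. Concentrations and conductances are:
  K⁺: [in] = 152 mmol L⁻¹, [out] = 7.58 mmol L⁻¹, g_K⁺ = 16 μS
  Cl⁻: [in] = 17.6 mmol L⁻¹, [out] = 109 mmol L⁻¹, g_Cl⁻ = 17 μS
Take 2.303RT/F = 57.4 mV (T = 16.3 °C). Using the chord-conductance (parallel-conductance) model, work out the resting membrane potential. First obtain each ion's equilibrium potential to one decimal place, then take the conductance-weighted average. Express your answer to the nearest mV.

E_K⁺ = (57.4/1)·log₁₀(7.58/152) = -74.7 mV
E_Cl⁻ = (57.4/-1)·log₁₀(109/17.6) = -45.5 mV
Vm = (Σ gᵢEᵢ)/(Σ gᵢ) = (16·-74.7 + 17·-45.5) / (16 + 17)
= -1968.70 / 33 = -59.66 mV

-60 mV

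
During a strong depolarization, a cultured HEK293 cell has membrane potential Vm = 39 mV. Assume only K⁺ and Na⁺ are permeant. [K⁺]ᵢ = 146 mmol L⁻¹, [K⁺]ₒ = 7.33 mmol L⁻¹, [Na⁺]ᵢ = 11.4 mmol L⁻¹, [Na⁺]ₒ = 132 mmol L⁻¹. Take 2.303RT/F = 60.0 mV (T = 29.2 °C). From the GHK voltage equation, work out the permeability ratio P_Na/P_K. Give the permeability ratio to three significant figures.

7.95

Let α = P_Na/P_K. GHK: Vm = 60.0·log₁₀[(Kₒ + α·Naₒ)/(Kᵢ + α·Naᵢ)].
10^(Vm/60.0) = 10^(39.0/60.0) = 4.4668
So 4.4668·(Kᵢ + α·Naᵢ) = Kₒ + α·Naₒ → α = (4.4668·146.0 − 7.33) / (132.0 − 4.4668·11.4)
α = (652.2 − 7.33) / (132.0 − 50.92) = 644.8/81.08 = 7.953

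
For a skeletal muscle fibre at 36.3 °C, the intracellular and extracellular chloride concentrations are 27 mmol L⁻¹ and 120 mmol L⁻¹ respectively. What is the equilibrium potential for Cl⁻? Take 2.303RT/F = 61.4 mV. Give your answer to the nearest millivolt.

E = (61.4/z) · log₁₀([Cl⁻]_out/[Cl⁻]_in) with z = -1.
For an anion, dividing by z = -1 reverses the sign.
= (61.4/-1) · log₁₀(120/27) = -61.40 · log₁₀(4.444)
= -61.40 · (0.6478) = -39.78 mV

-40 mV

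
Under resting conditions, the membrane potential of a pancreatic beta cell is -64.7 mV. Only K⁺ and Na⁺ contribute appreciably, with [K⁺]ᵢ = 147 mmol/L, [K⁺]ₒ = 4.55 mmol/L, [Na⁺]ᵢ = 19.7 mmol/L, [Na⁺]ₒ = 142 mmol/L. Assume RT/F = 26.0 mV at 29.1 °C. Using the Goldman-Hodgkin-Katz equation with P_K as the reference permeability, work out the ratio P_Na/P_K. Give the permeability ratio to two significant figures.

Let α = P_Na/P_K. GHK: Vm = 26.0·ln[(Kₒ + α·Naₒ)/(Kᵢ + α·Naᵢ)].
e^(Vm/26.0) = e^(-64.7/26.0) = 0.083038
So 0.083038·(Kᵢ + α·Naᵢ) = Kₒ + α·Naₒ → α = (0.083038·147.0 − 4.55) / (142.0 − 0.083038·19.7)
α = (12.21 − 4.55) / (142.0 − 1.636) = 7.657/140.4 = 0.05455

0.055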